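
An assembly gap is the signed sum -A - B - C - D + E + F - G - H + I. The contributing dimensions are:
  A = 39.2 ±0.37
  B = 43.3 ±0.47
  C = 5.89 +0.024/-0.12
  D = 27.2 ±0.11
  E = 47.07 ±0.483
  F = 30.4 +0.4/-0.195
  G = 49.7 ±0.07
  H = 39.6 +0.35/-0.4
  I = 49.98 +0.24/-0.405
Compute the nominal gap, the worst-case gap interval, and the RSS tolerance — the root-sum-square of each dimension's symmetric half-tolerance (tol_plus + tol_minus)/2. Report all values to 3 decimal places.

nominal=-77.440 wc=[-79.917,-74.777] rss=0.973

Stack each dimension's contribution:
  -A: nom -39.200 → Σnom=-39.200; wc +0.370/-0.370 → slack +0.370/-0.370; half-tol=0.370, Σhalf²=0.136900
  -B: nom -43.300 → Σnom=-82.500; wc +0.470/-0.470 → slack +0.840/-0.840; half-tol=0.470, Σhalf²=0.357800
  -C: nom -5.890 → Σnom=-88.390; wc +0.120/-0.024 → slack +0.960/-0.864; half-tol=0.072, Σhalf²=0.362984
  -D: nom -27.200 → Σnom=-115.590; wc +0.110/-0.110 → slack +1.070/-0.974; half-tol=0.110, Σhalf²=0.375084
  +E: nom +47.070 → Σnom=-68.520; wc +0.483/-0.483 → slack +1.553/-1.457; half-tol=0.483, Σhalf²=0.608373
  +F: nom +30.400 → Σnom=-38.120; wc +0.400/-0.195 → slack +1.953/-1.652; half-tol=0.297, Σhalf²=0.696879
  -G: nom -49.700 → Σnom=-87.820; wc +0.070/-0.070 → slack +2.023/-1.722; half-tol=0.070, Σhalf²=0.701779
  -H: nom -39.600 → Σnom=-127.420; wc +0.400/-0.350 → slack +2.423/-2.072; half-tol=0.375, Σhalf²=0.842404
  +I: nom +49.980 → Σnom=-77.440; wc +0.240/-0.405 → slack +2.663/-2.477; half-tol=0.323, Σhalf²=0.946411
Nominal = -77.440. Worst-case = [-77.440 - 2.477, -77.440 + 2.663] = [-79.917, -74.777]. RSS = √0.946411 = 0.973.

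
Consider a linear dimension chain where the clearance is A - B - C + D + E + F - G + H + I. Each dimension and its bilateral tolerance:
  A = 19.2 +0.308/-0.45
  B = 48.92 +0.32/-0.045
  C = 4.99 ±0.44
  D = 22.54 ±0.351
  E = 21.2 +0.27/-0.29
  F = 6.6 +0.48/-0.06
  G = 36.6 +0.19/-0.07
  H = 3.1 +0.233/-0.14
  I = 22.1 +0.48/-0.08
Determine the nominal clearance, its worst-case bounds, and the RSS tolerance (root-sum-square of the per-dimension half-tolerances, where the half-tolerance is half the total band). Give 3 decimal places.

Stack each dimension's contribution:
  +A: nom +19.200 → Σnom=19.200; wc +0.308/-0.450 → slack +0.308/-0.450; half-tol=0.379, Σhalf²=0.143641
  -B: nom -48.920 → Σnom=-29.720; wc +0.045/-0.320 → slack +0.353/-0.770; half-tol=0.182, Σhalf²=0.176947
  -C: nom -4.990 → Σnom=-34.710; wc +0.440/-0.440 → slack +0.793/-1.210; half-tol=0.440, Σhalf²=0.370547
  +D: nom +22.540 → Σnom=-12.170; wc +0.351/-0.351 → slack +1.144/-1.561; half-tol=0.351, Σhalf²=0.493748
  +E: nom +21.200 → Σnom=9.030; wc +0.270/-0.290 → slack +1.414/-1.851; half-tol=0.280, Σhalf²=0.572148
  +F: nom +6.600 → Σnom=15.630; wc +0.480/-0.060 → slack +1.894/-1.911; half-tol=0.270, Σhalf²=0.645048
  -G: nom -36.600 → Σnom=-20.970; wc +0.070/-0.190 → slack +1.964/-2.101; half-tol=0.130, Σhalf²=0.661948
  +H: nom +3.100 → Σnom=-17.870; wc +0.233/-0.140 → slack +2.197/-2.241; half-tol=0.186, Σhalf²=0.696731
  +I: nom +22.100 → Σnom=4.230; wc +0.480/-0.080 → slack +2.677/-2.321; half-tol=0.280, Σhalf²=0.775131
Nominal = 4.230. Worst-case = [4.230 - 2.321, 4.230 + 2.677] = [1.909, 6.907]. RSS = √0.775131 = 0.880.

nominal=4.230 wc=[1.909,6.907] rss=0.880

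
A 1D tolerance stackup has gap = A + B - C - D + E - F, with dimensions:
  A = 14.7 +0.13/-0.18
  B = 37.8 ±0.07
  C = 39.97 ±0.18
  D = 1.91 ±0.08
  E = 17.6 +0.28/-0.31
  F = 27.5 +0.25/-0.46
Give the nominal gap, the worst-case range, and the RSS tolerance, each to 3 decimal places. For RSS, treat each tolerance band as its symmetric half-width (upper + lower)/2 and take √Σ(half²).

nominal=0.720 wc=[-0.350,1.920] rss=0.530

Stack each dimension's contribution:
  +A: nom +14.700 → Σnom=14.700; wc +0.130/-0.180 → slack +0.130/-0.180; half-tol=0.155, Σhalf²=0.024025
  +B: nom +37.800 → Σnom=52.500; wc +0.070/-0.070 → slack +0.200/-0.250; half-tol=0.070, Σhalf²=0.028925
  -C: nom -39.970 → Σnom=12.530; wc +0.180/-0.180 → slack +0.380/-0.430; half-tol=0.180, Σhalf²=0.061325
  -D: nom -1.910 → Σnom=10.620; wc +0.080/-0.080 → slack +0.460/-0.510; half-tol=0.080, Σhalf²=0.067725
  +E: nom +17.600 → Σnom=28.220; wc +0.280/-0.310 → slack +0.740/-0.820; half-tol=0.295, Σhalf²=0.154750
  -F: nom -27.500 → Σnom=0.720; wc +0.460/-0.250 → slack +1.200/-1.070; half-tol=0.355, Σhalf²=0.280775
Nominal = 0.720. Worst-case = [0.720 - 1.070, 0.720 + 1.200] = [-0.350, 1.920]. RSS = √0.280775 = 0.530.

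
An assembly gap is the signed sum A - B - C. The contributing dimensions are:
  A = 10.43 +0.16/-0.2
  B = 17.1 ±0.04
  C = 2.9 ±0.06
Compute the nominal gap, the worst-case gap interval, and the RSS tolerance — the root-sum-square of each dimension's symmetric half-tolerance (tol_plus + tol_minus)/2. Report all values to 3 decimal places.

Stack each dimension's contribution:
  +A: nom +10.430 → Σnom=10.430; wc +0.160/-0.200 → slack +0.160/-0.200; half-tol=0.180, Σhalf²=0.032400
  -B: nom -17.100 → Σnom=-6.670; wc +0.040/-0.040 → slack +0.200/-0.240; half-tol=0.040, Σhalf²=0.034000
  -C: nom -2.900 → Σnom=-9.570; wc +0.060/-0.060 → slack +0.260/-0.300; half-tol=0.060, Σhalf²=0.037600
Nominal = -9.570. Worst-case = [-9.570 - 0.300, -9.570 + 0.260] = [-9.870, -9.310]. RSS = √0.037600 = 0.194.

nominal=-9.570 wc=[-9.870,-9.310] rss=0.194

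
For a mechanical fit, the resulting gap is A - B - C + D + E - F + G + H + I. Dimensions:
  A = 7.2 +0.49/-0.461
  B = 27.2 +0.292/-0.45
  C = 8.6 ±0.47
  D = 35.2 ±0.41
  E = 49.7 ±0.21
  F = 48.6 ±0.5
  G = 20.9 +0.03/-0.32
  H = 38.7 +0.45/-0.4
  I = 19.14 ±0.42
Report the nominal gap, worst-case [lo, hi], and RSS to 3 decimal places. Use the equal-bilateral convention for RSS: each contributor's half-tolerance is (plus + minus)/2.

nominal=86.440 wc=[82.957,89.870] rss=1.198

Stack each dimension's contribution:
  +A: nom +7.200 → Σnom=7.200; wc +0.490/-0.461 → slack +0.490/-0.461; half-tol=0.476, Σhalf²=0.226100
  -B: nom -27.200 → Σnom=-20.000; wc +0.450/-0.292 → slack +0.940/-0.753; half-tol=0.371, Σhalf²=0.363741
  -C: nom -8.600 → Σnom=-28.600; wc +0.470/-0.470 → slack +1.410/-1.223; half-tol=0.470, Σhalf²=0.584641
  +D: nom +35.200 → Σnom=6.600; wc +0.410/-0.410 → slack +1.820/-1.633; half-tol=0.410, Σhalf²=0.752741
  +E: nom +49.700 → Σnom=56.300; wc +0.210/-0.210 → slack +2.030/-1.843; half-tol=0.210, Σhalf²=0.796841
  -F: nom -48.600 → Σnom=7.700; wc +0.500/-0.500 → slack +2.530/-2.343; half-tol=0.500, Σhalf²=1.046841
  +G: nom +20.900 → Σnom=28.600; wc +0.030/-0.320 → slack +2.560/-2.663; half-tol=0.175, Σhalf²=1.077466
  +H: nom +38.700 → Σnom=67.300; wc +0.450/-0.400 → slack +3.010/-3.063; half-tol=0.425, Σhalf²=1.258091
  +I: nom +19.140 → Σnom=86.440; wc +0.420/-0.420 → slack +3.430/-3.483; half-tol=0.420, Σhalf²=1.434491
Nominal = 86.440. Worst-case = [86.440 - 3.483, 86.440 + 3.430] = [82.957, 89.870]. RSS = √1.434491 = 1.198.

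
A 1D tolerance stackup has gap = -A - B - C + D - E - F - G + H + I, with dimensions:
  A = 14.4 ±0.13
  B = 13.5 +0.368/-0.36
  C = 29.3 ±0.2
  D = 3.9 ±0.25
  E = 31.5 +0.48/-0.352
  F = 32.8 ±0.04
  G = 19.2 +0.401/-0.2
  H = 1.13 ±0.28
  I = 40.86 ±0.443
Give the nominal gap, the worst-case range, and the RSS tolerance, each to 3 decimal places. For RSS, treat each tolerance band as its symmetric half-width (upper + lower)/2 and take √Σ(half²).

Stack each dimension's contribution:
  -A: nom -14.400 → Σnom=-14.400; wc +0.130/-0.130 → slack +0.130/-0.130; half-tol=0.130, Σhalf²=0.016900
  -B: nom -13.500 → Σnom=-27.900; wc +0.360/-0.368 → slack +0.490/-0.498; half-tol=0.364, Σhalf²=0.149396
  -C: nom -29.300 → Σnom=-57.200; wc +0.200/-0.200 → slack +0.690/-0.698; half-tol=0.200, Σhalf²=0.189396
  +D: nom +3.900 → Σnom=-53.300; wc +0.250/-0.250 → slack +0.940/-0.948; half-tol=0.250, Σhalf²=0.251896
  -E: nom -31.500 → Σnom=-84.800; wc +0.352/-0.480 → slack +1.292/-1.428; half-tol=0.416, Σhalf²=0.424952
  -F: nom -32.800 → Σnom=-117.600; wc +0.040/-0.040 → slack +1.332/-1.468; half-tol=0.040, Σhalf²=0.426552
  -G: nom -19.200 → Σnom=-136.800; wc +0.200/-0.401 → slack +1.532/-1.869; half-tol=0.300, Σhalf²=0.516852
  +H: nom +1.130 → Σnom=-135.670; wc +0.280/-0.280 → slack +1.812/-2.149; half-tol=0.280, Σhalf²=0.595252
  +I: nom +40.860 → Σnom=-94.810; wc +0.443/-0.443 → slack +2.255/-2.592; half-tol=0.443, Σhalf²=0.791501
Nominal = -94.810. Worst-case = [-94.810 - 2.592, -94.810 + 2.255] = [-97.402, -92.555]. RSS = √0.791501 = 0.890.

nominal=-94.810 wc=[-97.402,-92.555] rss=0.890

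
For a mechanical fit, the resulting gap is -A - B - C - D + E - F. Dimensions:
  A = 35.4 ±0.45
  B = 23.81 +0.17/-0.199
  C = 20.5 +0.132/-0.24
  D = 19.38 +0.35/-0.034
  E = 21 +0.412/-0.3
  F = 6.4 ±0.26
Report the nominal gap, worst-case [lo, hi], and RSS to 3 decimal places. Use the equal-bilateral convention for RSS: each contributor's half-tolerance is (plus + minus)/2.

nominal=-84.490 wc=[-86.152,-82.895] rss=0.709

Stack each dimension's contribution:
  -A: nom -35.400 → Σnom=-35.400; wc +0.450/-0.450 → slack +0.450/-0.450; half-tol=0.450, Σhalf²=0.202500
  -B: nom -23.810 → Σnom=-59.210; wc +0.199/-0.170 → slack +0.649/-0.620; half-tol=0.184, Σhalf²=0.236540
  -C: nom -20.500 → Σnom=-79.710; wc +0.240/-0.132 → slack +0.889/-0.752; half-tol=0.186, Σhalf²=0.271136
  -D: nom -19.380 → Σnom=-99.090; wc +0.034/-0.350 → slack +0.923/-1.102; half-tol=0.192, Σhalf²=0.308000
  +E: nom +21.000 → Σnom=-78.090; wc +0.412/-0.300 → slack +1.335/-1.402; half-tol=0.356, Σhalf²=0.434736
  -F: nom -6.400 → Σnom=-84.490; wc +0.260/-0.260 → slack +1.595/-1.662; half-tol=0.260, Σhalf²=0.502336
Nominal = -84.490. Worst-case = [-84.490 - 1.662, -84.490 + 1.595] = [-86.152, -82.895]. RSS = √0.502336 = 0.709.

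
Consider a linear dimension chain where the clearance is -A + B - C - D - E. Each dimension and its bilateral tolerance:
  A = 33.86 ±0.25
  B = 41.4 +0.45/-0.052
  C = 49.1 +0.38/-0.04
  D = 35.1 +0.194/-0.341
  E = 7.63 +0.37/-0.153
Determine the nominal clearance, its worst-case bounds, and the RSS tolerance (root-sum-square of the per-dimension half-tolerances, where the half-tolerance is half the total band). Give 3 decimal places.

Stack each dimension's contribution:
  -A: nom -33.860 → Σnom=-33.860; wc +0.250/-0.250 → slack +0.250/-0.250; half-tol=0.250, Σhalf²=0.062500
  +B: nom +41.400 → Σnom=7.540; wc +0.450/-0.052 → slack +0.700/-0.302; half-tol=0.251, Σhalf²=0.125501
  -C: nom -49.100 → Σnom=-41.560; wc +0.040/-0.380 → slack +0.740/-0.682; half-tol=0.210, Σhalf²=0.169601
  -D: nom -35.100 → Σnom=-76.660; wc +0.341/-0.194 → slack +1.081/-0.876; half-tol=0.268, Σhalf²=0.241157
  -E: nom -7.630 → Σnom=-84.290; wc +0.153/-0.370 → slack +1.234/-1.246; half-tol=0.262, Σhalf²=0.309539
Nominal = -84.290. Worst-case = [-84.290 - 1.246, -84.290 + 1.234] = [-85.536, -83.056]. RSS = √0.309539 = 0.556.

nominal=-84.290 wc=[-85.536,-83.056] rss=0.556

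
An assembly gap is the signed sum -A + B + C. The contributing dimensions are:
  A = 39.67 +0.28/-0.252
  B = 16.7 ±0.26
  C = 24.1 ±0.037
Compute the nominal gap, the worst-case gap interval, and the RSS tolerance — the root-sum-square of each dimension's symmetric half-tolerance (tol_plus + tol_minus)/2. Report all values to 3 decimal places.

Stack each dimension's contribution:
  -A: nom -39.670 → Σnom=-39.670; wc +0.252/-0.280 → slack +0.252/-0.280; half-tol=0.266, Σhalf²=0.070756
  +B: nom +16.700 → Σnom=-22.970; wc +0.260/-0.260 → slack +0.512/-0.540; half-tol=0.260, Σhalf²=0.138356
  +C: nom +24.100 → Σnom=1.130; wc +0.037/-0.037 → slack +0.549/-0.577; half-tol=0.037, Σhalf²=0.139725
Nominal = 1.130. Worst-case = [1.130 - 0.577, 1.130 + 0.549] = [0.553, 1.679]. RSS = √0.139725 = 0.374.

nominal=1.130 wc=[0.553,1.679] rss=0.374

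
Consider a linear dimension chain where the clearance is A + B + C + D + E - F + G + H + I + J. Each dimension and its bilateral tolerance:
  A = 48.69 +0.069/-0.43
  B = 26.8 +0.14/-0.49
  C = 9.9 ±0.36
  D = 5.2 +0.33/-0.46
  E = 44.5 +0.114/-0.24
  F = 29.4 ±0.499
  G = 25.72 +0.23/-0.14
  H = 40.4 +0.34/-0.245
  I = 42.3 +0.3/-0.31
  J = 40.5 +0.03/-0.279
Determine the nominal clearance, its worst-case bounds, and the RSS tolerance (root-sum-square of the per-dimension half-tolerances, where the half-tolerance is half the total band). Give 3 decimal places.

Stack each dimension's contribution:
  +A: nom +48.690 → Σnom=48.690; wc +0.069/-0.430 → slack +0.069/-0.430; half-tol=0.249, Σhalf²=0.062250
  +B: nom +26.800 → Σnom=75.490; wc +0.140/-0.490 → slack +0.209/-0.920; half-tol=0.315, Σhalf²=0.161475
  +C: nom +9.900 → Σnom=85.390; wc +0.360/-0.360 → slack +0.569/-1.280; half-tol=0.360, Σhalf²=0.291075
  +D: nom +5.200 → Σnom=90.590; wc +0.330/-0.460 → slack +0.899/-1.740; half-tol=0.395, Σhalf²=0.447100
  +E: nom +44.500 → Σnom=135.090; wc +0.114/-0.240 → slack +1.013/-1.980; half-tol=0.177, Σhalf²=0.478429
  -F: nom -29.400 → Σnom=105.690; wc +0.499/-0.499 → slack +1.512/-2.479; half-tol=0.499, Σhalf²=0.727430
  +G: nom +25.720 → Σnom=131.410; wc +0.230/-0.140 → slack +1.742/-2.619; half-tol=0.185, Σhalf²=0.761655
  +H: nom +40.400 → Σnom=171.810; wc +0.340/-0.245 → slack +2.082/-2.864; half-tol=0.292, Σhalf²=0.847212
  +I: nom +42.300 → Σnom=214.110; wc +0.300/-0.310 → slack +2.382/-3.174; half-tol=0.305, Σhalf²=0.940237
  +J: nom +40.500 → Σnom=254.610; wc +0.030/-0.279 → slack +2.412/-3.453; half-tol=0.155, Σhalf²=0.964107
Nominal = 254.610. Worst-case = [254.610 - 3.453, 254.610 + 2.412] = [251.157, 257.022]. RSS = √0.964107 = 0.982.

nominal=254.610 wc=[251.157,257.022] rss=0.982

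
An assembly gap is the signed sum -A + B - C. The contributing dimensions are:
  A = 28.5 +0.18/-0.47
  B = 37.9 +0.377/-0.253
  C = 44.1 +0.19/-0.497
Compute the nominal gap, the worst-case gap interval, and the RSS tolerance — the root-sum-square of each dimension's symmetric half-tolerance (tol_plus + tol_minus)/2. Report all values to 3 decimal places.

Stack each dimension's contribution:
  -A: nom -28.500 → Σnom=-28.500; wc +0.470/-0.180 → slack +0.470/-0.180; half-tol=0.325, Σhalf²=0.105625
  +B: nom +37.900 → Σnom=9.400; wc +0.377/-0.253 → slack +0.847/-0.433; half-tol=0.315, Σhalf²=0.204850
  -C: nom -44.100 → Σnom=-34.700; wc +0.497/-0.190 → slack +1.344/-0.623; half-tol=0.344, Σhalf²=0.322842
Nominal = -34.700. Worst-case = [-34.700 - 0.623, -34.700 + 1.344] = [-35.323, -33.356]. RSS = √0.322842 = 0.568.

nominal=-34.700 wc=[-35.323,-33.356] rss=0.568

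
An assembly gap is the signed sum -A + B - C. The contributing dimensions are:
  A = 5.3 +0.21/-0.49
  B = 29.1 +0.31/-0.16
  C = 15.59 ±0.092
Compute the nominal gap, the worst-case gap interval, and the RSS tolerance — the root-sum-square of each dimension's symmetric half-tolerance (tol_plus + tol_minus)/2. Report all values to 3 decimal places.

nominal=8.210 wc=[7.748,9.102] rss=0.431

Stack each dimension's contribution:
  -A: nom -5.300 → Σnom=-5.300; wc +0.490/-0.210 → slack +0.490/-0.210; half-tol=0.350, Σhalf²=0.122500
  +B: nom +29.100 → Σnom=23.800; wc +0.310/-0.160 → slack +0.800/-0.370; half-tol=0.235, Σhalf²=0.177725
  -C: nom -15.590 → Σnom=8.210; wc +0.092/-0.092 → slack +0.892/-0.462; half-tol=0.092, Σhalf²=0.186189
Nominal = 8.210. Worst-case = [8.210 - 0.462, 8.210 + 0.892] = [7.748, 9.102]. RSS = √0.186189 = 0.431.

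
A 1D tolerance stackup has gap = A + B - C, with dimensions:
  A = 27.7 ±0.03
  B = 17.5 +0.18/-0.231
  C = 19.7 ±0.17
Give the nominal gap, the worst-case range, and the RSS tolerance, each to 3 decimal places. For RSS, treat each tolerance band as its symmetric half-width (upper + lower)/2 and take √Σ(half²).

nominal=25.500 wc=[25.069,25.880] rss=0.268

Stack each dimension's contribution:
  +A: nom +27.700 → Σnom=27.700; wc +0.030/-0.030 → slack +0.030/-0.030; half-tol=0.030, Σhalf²=0.000900
  +B: nom +17.500 → Σnom=45.200; wc +0.180/-0.231 → slack +0.210/-0.261; half-tol=0.206, Σhalf²=0.043130
  -C: nom -19.700 → Σnom=25.500; wc +0.170/-0.170 → slack +0.380/-0.431; half-tol=0.170, Σhalf²=0.072030
Nominal = 25.500. Worst-case = [25.500 - 0.431, 25.500 + 0.380] = [25.069, 25.880]. RSS = √0.072030 = 0.268.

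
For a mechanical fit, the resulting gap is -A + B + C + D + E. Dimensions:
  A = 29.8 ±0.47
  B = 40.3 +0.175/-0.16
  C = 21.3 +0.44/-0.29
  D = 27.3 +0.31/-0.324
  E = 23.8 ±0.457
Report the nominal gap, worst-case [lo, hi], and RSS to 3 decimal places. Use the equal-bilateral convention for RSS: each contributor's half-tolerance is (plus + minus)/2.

Stack each dimension's contribution:
  -A: nom -29.800 → Σnom=-29.800; wc +0.470/-0.470 → slack +0.470/-0.470; half-tol=0.470, Σhalf²=0.220900
  +B: nom +40.300 → Σnom=10.500; wc +0.175/-0.160 → slack +0.645/-0.630; half-tol=0.167, Σhalf²=0.248956
  +C: nom +21.300 → Σnom=31.800; wc +0.440/-0.290 → slack +1.085/-0.920; half-tol=0.365, Σhalf²=0.382181
  +D: nom +27.300 → Σnom=59.100; wc +0.310/-0.324 → slack +1.395/-1.244; half-tol=0.317, Σhalf²=0.482670
  +E: nom +23.800 → Σnom=82.900; wc +0.457/-0.457 → slack +1.852/-1.701; half-tol=0.457, Σhalf²=0.691519
Nominal = 82.900. Worst-case = [82.900 - 1.701, 82.900 + 1.852] = [81.199, 84.752]. RSS = √0.691519 = 0.832.

nominal=82.900 wc=[81.199,84.752] rss=0.832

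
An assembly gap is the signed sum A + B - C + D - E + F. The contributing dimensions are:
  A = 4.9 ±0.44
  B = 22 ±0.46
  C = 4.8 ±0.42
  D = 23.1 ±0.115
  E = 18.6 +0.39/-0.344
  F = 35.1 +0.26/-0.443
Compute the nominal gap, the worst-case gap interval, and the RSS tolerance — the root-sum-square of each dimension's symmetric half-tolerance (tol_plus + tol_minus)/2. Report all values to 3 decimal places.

Stack each dimension's contribution:
  +A: nom +4.900 → Σnom=4.900; wc +0.440/-0.440 → slack +0.440/-0.440; half-tol=0.440, Σhalf²=0.193600
  +B: nom +22.000 → Σnom=26.900; wc +0.460/-0.460 → slack +0.900/-0.900; half-tol=0.460, Σhalf²=0.405200
  -C: nom -4.800 → Σnom=22.100; wc +0.420/-0.420 → slack +1.320/-1.320; half-tol=0.420, Σhalf²=0.581600
  +D: nom +23.100 → Σnom=45.200; wc +0.115/-0.115 → slack +1.435/-1.435; half-tol=0.115, Σhalf²=0.594825
  -E: nom -18.600 → Σnom=26.600; wc +0.344/-0.390 → slack +1.779/-1.825; half-tol=0.367, Σhalf²=0.729514
  +F: nom +35.100 → Σnom=61.700; wc +0.260/-0.443 → slack +2.039/-2.268; half-tol=0.352, Σhalf²=0.853066
Nominal = 61.700. Worst-case = [61.700 - 2.268, 61.700 + 2.039] = [59.432, 63.739]. RSS = √0.853066 = 0.924.

nominal=61.700 wc=[59.432,63.739] rss=0.924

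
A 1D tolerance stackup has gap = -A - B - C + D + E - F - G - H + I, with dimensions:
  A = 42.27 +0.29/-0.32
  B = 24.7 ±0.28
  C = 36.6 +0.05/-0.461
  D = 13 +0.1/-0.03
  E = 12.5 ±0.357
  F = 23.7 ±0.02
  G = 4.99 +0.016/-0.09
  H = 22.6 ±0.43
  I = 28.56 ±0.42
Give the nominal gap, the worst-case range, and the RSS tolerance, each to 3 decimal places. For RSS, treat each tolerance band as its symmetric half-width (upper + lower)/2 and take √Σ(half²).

nominal=-100.800 wc=[-102.693,-98.322] rss=0.856

Stack each dimension's contribution:
  -A: nom -42.270 → Σnom=-42.270; wc +0.320/-0.290 → slack +0.320/-0.290; half-tol=0.305, Σhalf²=0.093025
  -B: nom -24.700 → Σnom=-66.970; wc +0.280/-0.280 → slack +0.600/-0.570; half-tol=0.280, Σhalf²=0.171425
  -C: nom -36.600 → Σnom=-103.570; wc +0.461/-0.050 → slack +1.061/-0.620; half-tol=0.256, Σhalf²=0.236705
  +D: nom +13.000 → Σnom=-90.570; wc +0.100/-0.030 → slack +1.161/-0.650; half-tol=0.065, Σhalf²=0.240930
  +E: nom +12.500 → Σnom=-78.070; wc +0.357/-0.357 → slack +1.518/-1.007; half-tol=0.357, Σhalf²=0.368379
  -F: nom -23.700 → Σnom=-101.770; wc +0.020/-0.020 → slack +1.538/-1.027; half-tol=0.020, Σhalf²=0.368779
  -G: nom -4.990 → Σnom=-106.760; wc +0.090/-0.016 → slack +1.628/-1.043; half-tol=0.053, Σhalf²=0.371588
  -H: nom -22.600 → Σnom=-129.360; wc +0.430/-0.430 → slack +2.058/-1.473; half-tol=0.430, Σhalf²=0.556488
  +I: nom +28.560 → Σnom=-100.800; wc +0.420/-0.420 → slack +2.478/-1.893; half-tol=0.420, Σhalf²=0.732888
Nominal = -100.800. Worst-case = [-100.800 - 1.893, -100.800 + 2.478] = [-102.693, -98.322]. RSS = √0.732888 = 0.856.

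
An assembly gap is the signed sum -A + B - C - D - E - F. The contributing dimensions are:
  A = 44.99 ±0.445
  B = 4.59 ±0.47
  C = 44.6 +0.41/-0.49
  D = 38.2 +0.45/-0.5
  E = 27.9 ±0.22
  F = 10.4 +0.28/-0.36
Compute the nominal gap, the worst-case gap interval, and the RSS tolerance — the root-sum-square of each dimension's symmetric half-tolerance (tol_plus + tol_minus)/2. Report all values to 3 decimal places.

nominal=-161.500 wc=[-163.775,-159.015] rss=0.999

Stack each dimension's contribution:
  -A: nom -44.990 → Σnom=-44.990; wc +0.445/-0.445 → slack +0.445/-0.445; half-tol=0.445, Σhalf²=0.198025
  +B: nom +4.590 → Σnom=-40.400; wc +0.470/-0.470 → slack +0.915/-0.915; half-tol=0.470, Σhalf²=0.418925
  -C: nom -44.600 → Σnom=-85.000; wc +0.490/-0.410 → slack +1.405/-1.325; half-tol=0.450, Σhalf²=0.621425
  -D: nom -38.200 → Σnom=-123.200; wc +0.500/-0.450 → slack +1.905/-1.775; half-tol=0.475, Σhalf²=0.847050
  -E: nom -27.900 → Σnom=-151.100; wc +0.220/-0.220 → slack +2.125/-1.995; half-tol=0.220, Σhalf²=0.895450
  -F: nom -10.400 → Σnom=-161.500; wc +0.360/-0.280 → slack +2.485/-2.275; half-tol=0.320, Σhalf²=0.997850
Nominal = -161.500. Worst-case = [-161.500 - 2.275, -161.500 + 2.485] = [-163.775, -159.015]. RSS = √0.997850 = 0.999.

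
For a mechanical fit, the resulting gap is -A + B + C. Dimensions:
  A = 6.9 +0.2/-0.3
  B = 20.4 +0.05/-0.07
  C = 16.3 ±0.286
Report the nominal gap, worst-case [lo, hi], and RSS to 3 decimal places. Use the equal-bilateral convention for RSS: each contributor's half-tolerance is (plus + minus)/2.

nominal=29.800 wc=[29.244,30.436] rss=0.385

Stack each dimension's contribution:
  -A: nom -6.900 → Σnom=-6.900; wc +0.300/-0.200 → slack +0.300/-0.200; half-tol=0.250, Σhalf²=0.062500
  +B: nom +20.400 → Σnom=13.500; wc +0.050/-0.070 → slack +0.350/-0.270; half-tol=0.060, Σhalf²=0.066100
  +C: nom +16.300 → Σnom=29.800; wc +0.286/-0.286 → slack +0.636/-0.556; half-tol=0.286, Σhalf²=0.147896
Nominal = 29.800. Worst-case = [29.800 - 0.556, 29.800 + 0.636] = [29.244, 30.436]. RSS = √0.147896 = 0.385.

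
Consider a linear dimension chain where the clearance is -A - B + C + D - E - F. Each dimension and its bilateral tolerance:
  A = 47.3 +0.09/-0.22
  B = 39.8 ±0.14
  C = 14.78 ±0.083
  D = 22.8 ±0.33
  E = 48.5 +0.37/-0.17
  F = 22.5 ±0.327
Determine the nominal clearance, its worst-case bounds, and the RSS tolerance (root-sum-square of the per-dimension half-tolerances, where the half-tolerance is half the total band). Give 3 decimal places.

Stack each dimension's contribution:
  -A: nom -47.300 → Σnom=-47.300; wc +0.220/-0.090 → slack +0.220/-0.090; half-tol=0.155, Σhalf²=0.024025
  -B: nom -39.800 → Σnom=-87.100; wc +0.140/-0.140 → slack +0.360/-0.230; half-tol=0.140, Σhalf²=0.043625
  +C: nom +14.780 → Σnom=-72.320; wc +0.083/-0.083 → slack +0.443/-0.313; half-tol=0.083, Σhalf²=0.050514
  +D: nom +22.800 → Σnom=-49.520; wc +0.330/-0.330 → slack +0.773/-0.643; half-tol=0.330, Σhalf²=0.159414
  -E: nom -48.500 → Σnom=-98.020; wc +0.170/-0.370 → slack +0.943/-1.013; half-tol=0.270, Σhalf²=0.232314
  -F: nom -22.500 → Σnom=-120.520; wc +0.327/-0.327 → slack +1.270/-1.340; half-tol=0.327, Σhalf²=0.339243
Nominal = -120.520. Worst-case = [-120.520 - 1.340, -120.520 + 1.270] = [-121.860, -119.250]. RSS = √0.339243 = 0.582.

nominal=-120.520 wc=[-121.860,-119.250] rss=0.582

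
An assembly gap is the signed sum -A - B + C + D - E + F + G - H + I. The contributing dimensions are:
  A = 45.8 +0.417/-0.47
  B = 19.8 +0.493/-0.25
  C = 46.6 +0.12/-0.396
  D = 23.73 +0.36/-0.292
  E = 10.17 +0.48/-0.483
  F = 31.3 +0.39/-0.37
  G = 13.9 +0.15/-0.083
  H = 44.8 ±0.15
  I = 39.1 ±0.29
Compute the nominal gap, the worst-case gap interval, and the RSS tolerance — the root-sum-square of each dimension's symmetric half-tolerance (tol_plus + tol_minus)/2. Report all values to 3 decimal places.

nominal=34.060 wc=[31.089,36.723] rss=1.002

Stack each dimension's contribution:
  -A: nom -45.800 → Σnom=-45.800; wc +0.470/-0.417 → slack +0.470/-0.417; half-tol=0.444, Σhalf²=0.196692
  -B: nom -19.800 → Σnom=-65.600; wc +0.250/-0.493 → slack +0.720/-0.910; half-tol=0.371, Σhalf²=0.334705
  +C: nom +46.600 → Σnom=-19.000; wc +0.120/-0.396 → slack +0.840/-1.306; half-tol=0.258, Σhalf²=0.401269
  +D: nom +23.730 → Σnom=4.730; wc +0.360/-0.292 → slack +1.200/-1.598; half-tol=0.326, Σhalf²=0.507544
  -E: nom -10.170 → Σnom=-5.440; wc +0.483/-0.480 → slack +1.683/-2.078; half-tol=0.481, Σhalf²=0.739387
  +F: nom +31.300 → Σnom=25.860; wc +0.390/-0.370 → slack +2.073/-2.448; half-tol=0.380, Σhalf²=0.883787
  +G: nom +13.900 → Σnom=39.760; wc +0.150/-0.083 → slack +2.223/-2.531; half-tol=0.116, Σhalf²=0.897359
  -H: nom -44.800 → Σnom=-5.040; wc +0.150/-0.150 → slack +2.373/-2.681; half-tol=0.150, Σhalf²=0.919859
  +I: nom +39.100 → Σnom=34.060; wc +0.290/-0.290 → slack +2.663/-2.971; half-tol=0.290, Σhalf²=1.003959
Nominal = 34.060. Worst-case = [34.060 - 2.971, 34.060 + 2.663] = [31.089, 36.723]. RSS = √1.003959 = 1.002.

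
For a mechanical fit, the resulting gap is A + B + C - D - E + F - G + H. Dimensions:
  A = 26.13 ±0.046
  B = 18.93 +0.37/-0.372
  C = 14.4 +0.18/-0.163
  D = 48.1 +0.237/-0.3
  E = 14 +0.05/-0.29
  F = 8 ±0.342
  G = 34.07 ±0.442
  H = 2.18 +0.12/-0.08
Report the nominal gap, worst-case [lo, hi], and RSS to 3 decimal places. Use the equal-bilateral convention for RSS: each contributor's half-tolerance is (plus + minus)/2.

nominal=-26.530 wc=[-28.262,-24.440] rss=0.770

Stack each dimension's contribution:
  +A: nom +26.130 → Σnom=26.130; wc +0.046/-0.046 → slack +0.046/-0.046; half-tol=0.046, Σhalf²=0.002116
  +B: nom +18.930 → Σnom=45.060; wc +0.370/-0.372 → slack +0.416/-0.418; half-tol=0.371, Σhalf²=0.139757
  +C: nom +14.400 → Σnom=59.460; wc +0.180/-0.163 → slack +0.596/-0.581; half-tol=0.171, Σhalf²=0.169169
  -D: nom -48.100 → Σnom=11.360; wc +0.300/-0.237 → slack +0.896/-0.818; half-tol=0.268, Σhalf²=0.241261
  -E: nom -14.000 → Σnom=-2.640; wc +0.290/-0.050 → slack +1.186/-0.868; half-tol=0.170, Σhalf²=0.270161
  +F: nom +8.000 → Σnom=5.360; wc +0.342/-0.342 → slack +1.528/-1.210; half-tol=0.342, Σhalf²=0.387125
  -G: nom -34.070 → Σnom=-28.710; wc +0.442/-0.442 → slack +1.970/-1.652; half-tol=0.442, Σhalf²=0.582489
  +H: nom +2.180 → Σnom=-26.530; wc +0.120/-0.080 → slack +2.090/-1.732; half-tol=0.100, Σhalf²=0.592490
Nominal = -26.530. Worst-case = [-26.530 - 1.732, -26.530 + 2.090] = [-28.262, -24.440]. RSS = √0.592490 = 0.770.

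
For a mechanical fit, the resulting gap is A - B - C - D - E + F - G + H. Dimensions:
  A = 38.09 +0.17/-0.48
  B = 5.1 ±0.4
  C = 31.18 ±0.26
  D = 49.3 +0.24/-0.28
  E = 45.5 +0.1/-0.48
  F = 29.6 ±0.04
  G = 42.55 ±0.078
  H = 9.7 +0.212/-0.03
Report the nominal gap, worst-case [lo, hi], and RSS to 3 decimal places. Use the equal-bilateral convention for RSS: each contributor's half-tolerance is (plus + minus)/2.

Stack each dimension's contribution:
  +A: nom +38.090 → Σnom=38.090; wc +0.170/-0.480 → slack +0.170/-0.480; half-tol=0.325, Σhalf²=0.105625
  -B: nom -5.100 → Σnom=32.990; wc +0.400/-0.400 → slack +0.570/-0.880; half-tol=0.400, Σhalf²=0.265625
  -C: nom -31.180 → Σnom=1.810; wc +0.260/-0.260 → slack +0.830/-1.140; half-tol=0.260, Σhalf²=0.333225
  -D: nom -49.300 → Σnom=-47.490; wc +0.280/-0.240 → slack +1.110/-1.380; half-tol=0.260, Σhalf²=0.400825
  -E: nom -45.500 → Σnom=-92.990; wc +0.480/-0.100 → slack +1.590/-1.480; half-tol=0.290, Σhalf²=0.484925
  +F: nom +29.600 → Σnom=-63.390; wc +0.040/-0.040 → slack +1.630/-1.520; half-tol=0.040, Σhalf²=0.486525
  -G: nom -42.550 → Σnom=-105.940; wc +0.078/-0.078 → slack +1.708/-1.598; half-tol=0.078, Σhalf²=0.492609
  +H: nom +9.700 → Σnom=-96.240; wc +0.212/-0.030 → slack +1.920/-1.628; half-tol=0.121, Σhalf²=0.507250
Nominal = -96.240. Worst-case = [-96.240 - 1.628, -96.240 + 1.920] = [-97.868, -94.320]. RSS = √0.507250 = 0.712.

nominal=-96.240 wc=[-97.868,-94.320] rss=0.712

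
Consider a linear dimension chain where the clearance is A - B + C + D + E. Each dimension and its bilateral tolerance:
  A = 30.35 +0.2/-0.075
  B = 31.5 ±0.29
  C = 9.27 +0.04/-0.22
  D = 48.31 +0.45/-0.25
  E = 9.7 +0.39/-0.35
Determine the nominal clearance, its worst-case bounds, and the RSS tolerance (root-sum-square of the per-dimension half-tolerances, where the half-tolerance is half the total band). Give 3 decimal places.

nominal=66.130 wc=[64.945,67.500] rss=0.616

Stack each dimension's contribution:
  +A: nom +30.350 → Σnom=30.350; wc +0.200/-0.075 → slack +0.200/-0.075; half-tol=0.138, Σhalf²=0.018906
  -B: nom -31.500 → Σnom=-1.150; wc +0.290/-0.290 → slack +0.490/-0.365; half-tol=0.290, Σhalf²=0.103006
  +C: nom +9.270 → Σnom=8.120; wc +0.040/-0.220 → slack +0.530/-0.585; half-tol=0.130, Σhalf²=0.119906
  +D: nom +48.310 → Σnom=56.430; wc +0.450/-0.250 → slack +0.980/-0.835; half-tol=0.350, Σhalf²=0.242406
  +E: nom +9.700 → Σnom=66.130; wc +0.390/-0.350 → slack +1.370/-1.185; half-tol=0.370, Σhalf²=0.379306
Nominal = 66.130. Worst-case = [66.130 - 1.185, 66.130 + 1.370] = [64.945, 67.500]. RSS = √0.379306 = 0.616.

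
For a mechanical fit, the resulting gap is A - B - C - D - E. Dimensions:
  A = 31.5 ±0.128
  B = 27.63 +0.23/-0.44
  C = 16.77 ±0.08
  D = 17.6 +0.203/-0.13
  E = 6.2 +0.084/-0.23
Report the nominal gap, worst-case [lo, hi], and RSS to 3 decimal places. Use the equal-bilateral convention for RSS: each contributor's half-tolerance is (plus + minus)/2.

Stack each dimension's contribution:
  +A: nom +31.500 → Σnom=31.500; wc +0.128/-0.128 → slack +0.128/-0.128; half-tol=0.128, Σhalf²=0.016384
  -B: nom -27.630 → Σnom=3.870; wc +0.440/-0.230 → slack +0.568/-0.358; half-tol=0.335, Σhalf²=0.128609
  -C: nom -16.770 → Σnom=-12.900; wc +0.080/-0.080 → slack +0.648/-0.438; half-tol=0.080, Σhalf²=0.135009
  -D: nom -17.600 → Σnom=-30.500; wc +0.130/-0.203 → slack +0.778/-0.641; half-tol=0.167, Σhalf²=0.162731
  -E: nom -6.200 → Σnom=-36.700; wc +0.230/-0.084 → slack +1.008/-0.725; half-tol=0.157, Σhalf²=0.187380
Nominal = -36.700. Worst-case = [-36.700 - 0.725, -36.700 + 1.008] = [-37.425, -35.692]. RSS = √0.187380 = 0.433.

nominal=-36.700 wc=[-37.425,-35.692] rss=0.433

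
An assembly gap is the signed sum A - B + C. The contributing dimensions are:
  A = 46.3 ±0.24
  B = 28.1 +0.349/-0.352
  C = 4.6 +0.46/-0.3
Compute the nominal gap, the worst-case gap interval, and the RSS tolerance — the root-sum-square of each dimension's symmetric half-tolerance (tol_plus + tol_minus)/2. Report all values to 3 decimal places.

Stack each dimension's contribution:
  +A: nom +46.300 → Σnom=46.300; wc +0.240/-0.240 → slack +0.240/-0.240; half-tol=0.240, Σhalf²=0.057600
  -B: nom -28.100 → Σnom=18.200; wc +0.352/-0.349 → slack +0.592/-0.589; half-tol=0.350, Σhalf²=0.180450
  +C: nom +4.600 → Σnom=22.800; wc +0.460/-0.300 → slack +1.052/-0.889; half-tol=0.380, Σhalf²=0.324850
Nominal = 22.800. Worst-case = [22.800 - 0.889, 22.800 + 1.052] = [21.911, 23.852]. RSS = √0.324850 = 0.570.

nominal=22.800 wc=[21.911,23.852] rss=0.570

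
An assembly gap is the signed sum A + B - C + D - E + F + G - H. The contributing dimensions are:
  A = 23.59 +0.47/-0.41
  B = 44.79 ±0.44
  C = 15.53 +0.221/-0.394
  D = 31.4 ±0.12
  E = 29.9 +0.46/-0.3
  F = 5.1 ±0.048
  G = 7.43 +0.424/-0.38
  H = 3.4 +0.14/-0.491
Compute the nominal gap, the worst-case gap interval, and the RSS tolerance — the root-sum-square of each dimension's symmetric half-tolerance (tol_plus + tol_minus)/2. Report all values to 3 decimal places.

Stack each dimension's contribution:
  +A: nom +23.590 → Σnom=23.590; wc +0.470/-0.410 → slack +0.470/-0.410; half-tol=0.440, Σhalf²=0.193600
  +B: nom +44.790 → Σnom=68.380; wc +0.440/-0.440 → slack +0.910/-0.850; half-tol=0.440, Σhalf²=0.387200
  -C: nom -15.530 → Σnom=52.850; wc +0.394/-0.221 → slack +1.304/-1.071; half-tol=0.307, Σhalf²=0.481756
  +D: nom +31.400 → Σnom=84.250; wc +0.120/-0.120 → slack +1.424/-1.191; half-tol=0.120, Σhalf²=0.496156
  -E: nom -29.900 → Σnom=54.350; wc +0.300/-0.460 → slack +1.724/-1.651; half-tol=0.380, Σhalf²=0.640556
  +F: nom +5.100 → Σnom=59.450; wc +0.048/-0.048 → slack +1.772/-1.699; half-tol=0.048, Σhalf²=0.642860
  +G: nom +7.430 → Σnom=66.880; wc +0.424/-0.380 → slack +2.196/-2.079; half-tol=0.402, Σhalf²=0.804464
  -H: nom -3.400 → Σnom=63.480; wc +0.491/-0.140 → slack +2.687/-2.219; half-tol=0.316, Σhalf²=0.904005
Nominal = 63.480. Worst-case = [63.480 - 2.219, 63.480 + 2.687] = [61.261, 66.167]. RSS = √0.904005 = 0.951.

nominal=63.480 wc=[61.261,66.167] rss=0.951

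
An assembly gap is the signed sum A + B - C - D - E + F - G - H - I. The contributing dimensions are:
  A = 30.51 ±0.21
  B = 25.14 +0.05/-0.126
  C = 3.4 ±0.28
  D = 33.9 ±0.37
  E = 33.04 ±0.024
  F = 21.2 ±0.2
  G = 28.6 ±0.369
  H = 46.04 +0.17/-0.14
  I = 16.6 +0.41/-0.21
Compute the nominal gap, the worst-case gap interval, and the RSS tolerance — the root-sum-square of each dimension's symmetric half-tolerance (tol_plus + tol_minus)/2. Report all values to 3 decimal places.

Stack each dimension's contribution:
  +A: nom +30.510 → Σnom=30.510; wc +0.210/-0.210 → slack +0.210/-0.210; half-tol=0.210, Σhalf²=0.044100
  +B: nom +25.140 → Σnom=55.650; wc +0.050/-0.126 → slack +0.260/-0.336; half-tol=0.088, Σhalf²=0.051844
  -C: nom -3.400 → Σnom=52.250; wc +0.280/-0.280 → slack +0.540/-0.616; half-tol=0.280, Σhalf²=0.130244
  -D: nom -33.900 → Σnom=18.350; wc +0.370/-0.370 → slack +0.910/-0.986; half-tol=0.370, Σhalf²=0.267144
  -E: nom -33.040 → Σnom=-14.690; wc +0.024/-0.024 → slack +0.934/-1.010; half-tol=0.024, Σhalf²=0.267720
  +F: nom +21.200 → Σnom=6.510; wc +0.200/-0.200 → slack +1.134/-1.210; half-tol=0.200, Σhalf²=0.307720
  -G: nom -28.600 → Σnom=-22.090; wc +0.369/-0.369 → slack +1.503/-1.579; half-tol=0.369, Σhalf²=0.443881
  -H: nom -46.040 → Σnom=-68.130; wc +0.140/-0.170 → slack +1.643/-1.749; half-tol=0.155, Σhalf²=0.467906
  -I: nom -16.600 → Σnom=-84.730; wc +0.210/-0.410 → slack +1.853/-2.159; half-tol=0.310, Σhalf²=0.564006
Nominal = -84.730. Worst-case = [-84.730 - 2.159, -84.730 + 1.853] = [-86.889, -82.877]. RSS = √0.564006 = 0.751.

nominal=-84.730 wc=[-86.889,-82.877] rss=0.751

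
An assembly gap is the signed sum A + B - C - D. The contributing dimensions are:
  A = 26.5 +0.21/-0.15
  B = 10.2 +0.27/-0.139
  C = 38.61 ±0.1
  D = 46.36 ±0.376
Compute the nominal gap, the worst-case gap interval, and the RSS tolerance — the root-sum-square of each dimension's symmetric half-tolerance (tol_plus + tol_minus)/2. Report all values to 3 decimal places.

nominal=-48.270 wc=[-49.035,-47.314] rss=0.475

Stack each dimension's contribution:
  +A: nom +26.500 → Σnom=26.500; wc +0.210/-0.150 → slack +0.210/-0.150; half-tol=0.180, Σhalf²=0.032400
  +B: nom +10.200 → Σnom=36.700; wc +0.270/-0.139 → slack +0.480/-0.289; half-tol=0.205, Σhalf²=0.074220
  -C: nom -38.610 → Σnom=-1.910; wc +0.100/-0.100 → slack +0.580/-0.389; half-tol=0.100, Σhalf²=0.084220
  -D: nom -46.360 → Σnom=-48.270; wc +0.376/-0.376 → slack +0.956/-0.765; half-tol=0.376, Σhalf²=0.225596
Nominal = -48.270. Worst-case = [-48.270 - 0.765, -48.270 + 0.956] = [-49.035, -47.314]. RSS = √0.225596 = 0.475.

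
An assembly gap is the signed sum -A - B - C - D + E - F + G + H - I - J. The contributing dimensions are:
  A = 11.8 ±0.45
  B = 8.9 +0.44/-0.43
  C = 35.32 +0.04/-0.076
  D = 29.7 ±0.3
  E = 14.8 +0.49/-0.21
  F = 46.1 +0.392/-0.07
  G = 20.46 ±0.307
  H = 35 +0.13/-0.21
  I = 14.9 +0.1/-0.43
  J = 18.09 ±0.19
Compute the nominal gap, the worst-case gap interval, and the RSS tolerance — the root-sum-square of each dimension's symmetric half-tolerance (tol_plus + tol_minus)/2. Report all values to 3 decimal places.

nominal=-94.550 wc=[-97.189,-91.677] rss=0.944

Stack each dimension's contribution:
  -A: nom -11.800 → Σnom=-11.800; wc +0.450/-0.450 → slack +0.450/-0.450; half-tol=0.450, Σhalf²=0.202500
  -B: nom -8.900 → Σnom=-20.700; wc +0.430/-0.440 → slack +0.880/-0.890; half-tol=0.435, Σhalf²=0.391725
  -C: nom -35.320 → Σnom=-56.020; wc +0.076/-0.040 → slack +0.956/-0.930; half-tol=0.058, Σhalf²=0.395089
  -D: nom -29.700 → Σnom=-85.720; wc +0.300/-0.300 → slack +1.256/-1.230; half-tol=0.300, Σhalf²=0.485089
  +E: nom +14.800 → Σnom=-70.920; wc +0.490/-0.210 → slack +1.746/-1.440; half-tol=0.350, Σhalf²=0.607589
  -F: nom -46.100 → Σnom=-117.020; wc +0.070/-0.392 → slack +1.816/-1.832; half-tol=0.231, Σhalf²=0.660950
  +G: nom +20.460 → Σnom=-96.560; wc +0.307/-0.307 → slack +2.123/-2.139; half-tol=0.307, Σhalf²=0.755199
  +H: nom +35.000 → Σnom=-61.560; wc +0.130/-0.210 → slack +2.253/-2.349; half-tol=0.170, Σhalf²=0.784099
  -I: nom -14.900 → Σnom=-76.460; wc +0.430/-0.100 → slack +2.683/-2.449; half-tol=0.265, Σhalf²=0.854324
  -J: nom -18.090 → Σnom=-94.550; wc +0.190/-0.190 → slack +2.873/-2.639; half-tol=0.190, Σhalf²=0.890424
Nominal = -94.550. Worst-case = [-94.550 - 2.639, -94.550 + 2.873] = [-97.189, -91.677]. RSS = √0.890424 = 0.944.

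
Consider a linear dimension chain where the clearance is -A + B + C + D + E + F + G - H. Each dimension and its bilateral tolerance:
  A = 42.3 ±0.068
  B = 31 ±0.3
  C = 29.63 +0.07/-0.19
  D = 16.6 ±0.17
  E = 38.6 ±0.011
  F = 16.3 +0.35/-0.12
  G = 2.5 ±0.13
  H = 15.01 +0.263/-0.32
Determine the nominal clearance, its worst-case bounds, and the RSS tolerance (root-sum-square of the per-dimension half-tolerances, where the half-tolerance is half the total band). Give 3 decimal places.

Stack each dimension's contribution:
  -A: nom -42.300 → Σnom=-42.300; wc +0.068/-0.068 → slack +0.068/-0.068; half-tol=0.068, Σhalf²=0.004624
  +B: nom +31.000 → Σnom=-11.300; wc +0.300/-0.300 → slack +0.368/-0.368; half-tol=0.300, Σhalf²=0.094624
  +C: nom +29.630 → Σnom=18.330; wc +0.070/-0.190 → slack +0.438/-0.558; half-tol=0.130, Σhalf²=0.111524
  +D: nom +16.600 → Σnom=34.930; wc +0.170/-0.170 → slack +0.608/-0.728; half-tol=0.170, Σhalf²=0.140424
  +E: nom +38.600 → Σnom=73.530; wc +0.011/-0.011 → slack +0.619/-0.739; half-tol=0.011, Σhalf²=0.140545
  +F: nom +16.300 → Σnom=89.830; wc +0.350/-0.120 → slack +0.969/-0.859; half-tol=0.235, Σhalf²=0.195770
  +G: nom +2.500 → Σnom=92.330; wc +0.130/-0.130 → slack +1.099/-0.989; half-tol=0.130, Σhalf²=0.212670
  -H: nom -15.010 → Σnom=77.320; wc +0.320/-0.263 → slack +1.419/-1.252; half-tol=0.291, Σhalf²=0.297642
Nominal = 77.320. Worst-case = [77.320 - 1.252, 77.320 + 1.419] = [76.068, 78.739]. RSS = √0.297642 = 0.546.

nominal=77.320 wc=[76.068,78.739] rss=0.546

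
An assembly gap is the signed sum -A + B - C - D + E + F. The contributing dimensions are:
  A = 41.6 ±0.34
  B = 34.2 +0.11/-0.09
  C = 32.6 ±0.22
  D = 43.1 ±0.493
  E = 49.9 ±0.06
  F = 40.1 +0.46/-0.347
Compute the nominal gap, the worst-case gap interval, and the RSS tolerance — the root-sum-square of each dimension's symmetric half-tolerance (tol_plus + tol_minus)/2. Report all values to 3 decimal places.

nominal=6.900 wc=[5.350,8.583] rss=0.764

Stack each dimension's contribution:
  -A: nom -41.600 → Σnom=-41.600; wc +0.340/-0.340 → slack +0.340/-0.340; half-tol=0.340, Σhalf²=0.115600
  +B: nom +34.200 → Σnom=-7.400; wc +0.110/-0.090 → slack +0.450/-0.430; half-tol=0.100, Σhalf²=0.125600
  -C: nom -32.600 → Σnom=-40.000; wc +0.220/-0.220 → slack +0.670/-0.650; half-tol=0.220, Σhalf²=0.174000
  -D: nom -43.100 → Σnom=-83.100; wc +0.493/-0.493 → slack +1.163/-1.143; half-tol=0.493, Σhalf²=0.417049
  +E: nom +49.900 → Σnom=-33.200; wc +0.060/-0.060 → slack +1.223/-1.203; half-tol=0.060, Σhalf²=0.420649
  +F: nom +40.100 → Σnom=6.900; wc +0.460/-0.347 → slack +1.683/-1.550; half-tol=0.403, Σhalf²=0.583461
Nominal = 6.900. Worst-case = [6.900 - 1.550, 6.900 + 1.683] = [5.350, 8.583]. RSS = √0.583461 = 0.764.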